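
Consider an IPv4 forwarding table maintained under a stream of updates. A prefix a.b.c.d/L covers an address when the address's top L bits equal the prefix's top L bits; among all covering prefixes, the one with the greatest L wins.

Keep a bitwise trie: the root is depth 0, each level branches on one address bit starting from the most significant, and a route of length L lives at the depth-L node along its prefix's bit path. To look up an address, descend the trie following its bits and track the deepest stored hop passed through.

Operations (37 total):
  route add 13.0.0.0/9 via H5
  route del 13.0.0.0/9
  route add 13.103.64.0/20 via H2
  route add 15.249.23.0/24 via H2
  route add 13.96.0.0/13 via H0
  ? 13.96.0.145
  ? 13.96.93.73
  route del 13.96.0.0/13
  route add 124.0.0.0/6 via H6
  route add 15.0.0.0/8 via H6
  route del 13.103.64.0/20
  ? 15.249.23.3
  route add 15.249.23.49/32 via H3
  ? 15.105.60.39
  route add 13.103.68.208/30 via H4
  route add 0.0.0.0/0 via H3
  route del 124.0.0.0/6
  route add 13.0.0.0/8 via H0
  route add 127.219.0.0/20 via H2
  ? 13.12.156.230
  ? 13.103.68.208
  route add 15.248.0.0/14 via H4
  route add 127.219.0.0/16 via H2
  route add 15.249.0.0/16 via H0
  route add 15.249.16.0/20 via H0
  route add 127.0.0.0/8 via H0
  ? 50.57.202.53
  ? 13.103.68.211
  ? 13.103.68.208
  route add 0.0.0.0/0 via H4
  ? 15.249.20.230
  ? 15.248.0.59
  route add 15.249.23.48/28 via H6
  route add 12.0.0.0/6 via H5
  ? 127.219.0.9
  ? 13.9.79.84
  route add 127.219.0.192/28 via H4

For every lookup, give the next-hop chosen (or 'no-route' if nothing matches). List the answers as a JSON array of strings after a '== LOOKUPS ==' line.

Trace:
  add 13.0.0.0/9 -> H5 at depth 9
  - 13.0.0.0/9 clear@9
  add 13.103.64.0/20 -> H2 at depth 20
  add 15.249.23.0/24 -> H2 at depth 24
  add 13.96.0.0/13 -> H0 at depth 13
  Q 13.96.0.145: descend 0000110101100 ; hops seen [H0] ; pick H0
  Q 13.96.93.73: descend 0000110101100 ; hops seen [H0] ; pick H0
  - 13.96.0.0/13 clear@13
  add 124.0.0.0/6 -> H6 at depth 6
  add 15.0.0.0/8 -> H6 at depth 8
  - 13.103.64.0/20 clear@20
  Q 15.249.23.3: descend 000011111111100100010111 ; hops seen [H6,H2] ; pick H2
  add 15.249.23.49/32 -> H3 at depth 32
  Q 15.105.60.39: descend 00001111 ; hops seen [H6] ; pick H6
  add 13.103.68.208/30 -> H4 at depth 30
  add 0.0.0.0/0 -> H3 at depth 0
  - 124.0.0.0/6 clear@6
  add 13.0.0.0/8 -> H0 at depth 8
  add 127.219.0.0/20 -> H2 at depth 20
  Q 13.12.156.230: descend 000011010 ; hops seen [H3,H0] ; pick H0
  Q 13.103.68.208: descend 000011010110011101000100110100 ; hops seen [H3,H0,H4] ; pick H4
  add 15.248.0.0/14 -> H4 at depth 14
  add 127.219.0.0/16 -> H2 at depth 16
  add 15.249.0.0/16 -> H0 at depth 16
  add 15.249.16.0/20 -> H0 at depth 20
  add 127.0.0.0/8 -> H0 at depth 8
  Q 50.57.202.53: descend 00 ; hops seen [H3] ; pick H3
  Q 13.103.68.211: descend 000011010110011101000100110100 ; hops seen [H3,H0,H4] ; pick H4
  Q 13.103.68.208: descend 000011010110011101000100110100 ; hops seen [H3,H0,H4] ; pick H4
  add 0.0.0.0/0 -> H4 at depth 0
  Q 15.249.20.230: descend 0000111111111001000101 ; hops seen [H4,H6,H4,H0,H0] ; pick H0
  Q 15.248.0.59: descend 000011111111100 ; hops seen [H4,H6,H4] ; pick H4
  add 15.249.23.48/28 -> H6 at depth 28
  add 12.0.0.0/6 -> H5 at depth 6
  Q 127.219.0.9: descend 01111111110110110000 ; hops seen [H4,H0,H2,H2] ; pick H2
  Q 13.9.79.84: descend 000011010 ; hops seen [H4,H5,H0] ; pick H0
  add 127.219.0.192/28 -> H4 at depth 28

== LOOKUPS ==
["H0","H0","H2","H6","H0","H4","H3","H4","H4","H0","H4","H2","H0"]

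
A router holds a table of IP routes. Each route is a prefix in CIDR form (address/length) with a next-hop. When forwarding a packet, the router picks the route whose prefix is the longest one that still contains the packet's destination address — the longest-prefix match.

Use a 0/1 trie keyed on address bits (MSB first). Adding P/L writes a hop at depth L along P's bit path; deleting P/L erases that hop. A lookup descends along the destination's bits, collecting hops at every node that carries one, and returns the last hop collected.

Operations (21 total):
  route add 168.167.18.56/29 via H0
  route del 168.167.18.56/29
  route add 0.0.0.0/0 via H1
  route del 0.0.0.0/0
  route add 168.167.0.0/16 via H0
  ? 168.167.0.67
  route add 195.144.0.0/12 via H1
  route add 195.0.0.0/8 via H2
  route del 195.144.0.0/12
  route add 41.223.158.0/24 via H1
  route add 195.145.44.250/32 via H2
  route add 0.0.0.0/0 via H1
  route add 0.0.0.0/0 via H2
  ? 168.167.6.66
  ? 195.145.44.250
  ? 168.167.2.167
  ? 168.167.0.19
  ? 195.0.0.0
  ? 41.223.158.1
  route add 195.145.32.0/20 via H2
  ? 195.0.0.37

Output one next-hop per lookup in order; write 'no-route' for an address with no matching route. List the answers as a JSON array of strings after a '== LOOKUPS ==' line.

Process each operation:
  + 168.167.18.56/29 (H0) depth=29
  - 168.167.18.56/29 clear@29
  + 0.0.0.0/0 (H1) depth=0
  - 0.0.0.0/0 clear@0
  + 168.167.0.0/16 (H0) depth=16
  lookup 168.167.0.67: bits 1010100010100111000 walk d0:-→d1:-→d2:-→d3:-→d4:-→d5:-→d6:-→d7:-→d8:-→d9:-→d10:-→d11:-→d12:-→d13:-→d14:-→d15:-→d16:H0→d17:-→d18:-→d19:- -> H0
  + 195.144.0.0/12 (H1) depth=12
  + 195.0.0.0/8 (H2) depth=8
  - 195.144.0.0/12 clear@12
  + 41.223.158.0/24 (H1) depth=24
  + 195.145.44.250/32 (H2) depth=32
  + 0.0.0.0/0 (H1) depth=0
  + 0.0.0.0/0 (H2) depth=0
  lookup 168.167.6.66: bits 1010100010100111000 walk d0:H2→d1:-→d2:-→d3:-→d4:-→d5:-→d6:-→d7:-→d8:-→d9:-→d10:-→d11:-→d12:-→d13:-→d14:-→d15:-→d16:H0→d17:-→d18:-→d19:- -> H0
  lookup 195.145.44.250: bits 11000011100100010010110011111010 walk d0:H2→d1:-→d2:-→d3:-→d4:-→d5:-→d6:-→d7:-→d8:H2→d9:-→d10:-→d11:-→d12:-→d13:-→d14:-→d15:-→d16:-→d17:-→d18:-→d19:-→d20:-→d21:-→d22:-→d23:-→d24:-→d25:-→d26:-→d27:-→d28:-→d29:-→d30:-→d31:-→d32:H2 -> H2
  lookup 168.167.2.167: bits 1010100010100111000 walk d0:H2→d1:-→d2:-→d3:-→d4:-→d5:-→d6:-→d7:-→d8:-→d9:-→d10:-→d11:-→d12:-→d13:-→d14:-→d15:-→d16:H0→d17:-→d18:-→d19:- -> H0
  lookup 168.167.0.19: bits 1010100010100111000 walk d0:H2→d1:-→d2:-→d3:-→d4:-→d5:-→d6:-→d7:-→d8:-→d9:-→d10:-→d11:-→d12:-→d13:-→d14:-→d15:-→d16:H0→d17:-→d18:-→d19:- -> H0
  lookup 195.0.0.0: bits 11000011 walk d0:H2→d1:-→d2:-→d3:-→d4:-→d5:-→d6:-→d7:-→d8:H2 -> H2
  lookup 41.223.158.1: bits 001010011101111110011110 walk d0:H2→d1:-→d2:-→d3:-→d4:-→d5:-→d6:-→d7:-→d8:-→d9:-→d10:-→d11:-→d12:-→d13:-→d14:-→d15:-→d16:-→d17:-→d18:-→d19:-→d20:-→d21:-→d22:-→d23:-→d24:H1 -> H1
  + 195.145.32.0/20 (H2) depth=20
  lookup 195.0.0.37: bits 11000011 walk d0:H2→d1:-→d2:-→d3:-→d4:-→d5:-→d6:-→d7:-→d8:H2 -> H2

== LOOKUPS ==
["H0","H0","H2","H0","H0","H2","H1","H2"]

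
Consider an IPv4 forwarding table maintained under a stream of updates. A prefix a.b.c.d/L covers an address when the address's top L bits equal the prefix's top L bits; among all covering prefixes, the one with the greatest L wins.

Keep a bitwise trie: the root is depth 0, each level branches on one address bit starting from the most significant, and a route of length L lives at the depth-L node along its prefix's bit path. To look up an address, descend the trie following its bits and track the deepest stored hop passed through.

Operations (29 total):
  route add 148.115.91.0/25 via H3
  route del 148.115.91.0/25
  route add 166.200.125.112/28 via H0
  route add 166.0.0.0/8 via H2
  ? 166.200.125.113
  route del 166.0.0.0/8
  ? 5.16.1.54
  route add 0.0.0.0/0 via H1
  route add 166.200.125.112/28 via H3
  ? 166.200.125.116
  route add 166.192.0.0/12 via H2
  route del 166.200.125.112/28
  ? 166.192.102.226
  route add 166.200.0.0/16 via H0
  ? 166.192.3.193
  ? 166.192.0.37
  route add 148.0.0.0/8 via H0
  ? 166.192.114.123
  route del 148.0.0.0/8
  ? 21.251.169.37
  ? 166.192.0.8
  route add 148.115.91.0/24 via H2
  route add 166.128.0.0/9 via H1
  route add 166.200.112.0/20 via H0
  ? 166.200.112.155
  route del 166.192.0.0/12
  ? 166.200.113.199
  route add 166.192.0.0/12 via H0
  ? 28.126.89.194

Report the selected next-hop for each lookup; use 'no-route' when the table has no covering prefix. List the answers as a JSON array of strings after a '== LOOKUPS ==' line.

Apply in order:
  add 148.115.91.0/25 -> H3 at depth 25
  - 148.115.91.0/25 clear@25
  add 166.200.125.112/28 -> H0 at depth 28
  add 166.0.0.0/8 -> H2 at depth 8
  lookup 166.200.125.113: bits 1010011011001000011111010111 walk d0:-→d1:-→d2:-→d3:-→d4:-→d5:-→d6:-→d7:-→d8:H2→d9:-→d10:-→d11:-→d12:-→d13:-→d14:-→d15:-→d16:-→d17:-→d18:-→d19:-→d20:-→d21:-→d22:-→d23:-→d24:-→d25:-→d26:-→d27:-→d28:H0 -> H0
  - 166.0.0.0/8 clear@8
  lookup 5.16.1.54: bits ε walk d0:- -> no-route
  add 0.0.0.0/0 -> H1 at depth 0
  add 166.200.125.112/28 -> H3 at depth 28
  lookup 166.200.125.116: bits 1010011011001000011111010111 walk d0:H1→d1:-→d2:-→d3:-→d4:-→d5:-→d6:-→d7:-→d8:-→d9:-→d10:-→d11:-→d12:-→d13:-→d14:-→d15:-→d16:-→d17:-→d18:-→d19:-→d20:-→d21:-→d22:-→d23:-→d24:-→d25:-→d26:-→d27:-→d28:H3 -> H3
  add 166.192.0.0/12 -> H2 at depth 12
  - 166.200.125.112/28 clear@28
  lookup 166.192.102.226: bits 101001101100 walk d0:H1→d1:-→d2:-→d3:-→d4:-→d5:-→d6:-→d7:-→d8:-→d9:-→d10:-→d11:-→d12:H2 -> H2
  add 166.200.0.0/16 -> H0 at depth 16
  lookup 166.192.3.193: bits 101001101100 walk d0:H1→d1:-→d2:-→d3:-→d4:-→d5:-→d6:-→d7:-→d8:-→d9:-→d10:-→d11:-→d12:H2 -> H2
  lookup 166.192.0.37: bits 101001101100 walk d0:H1→d1:-→d2:-→d3:-→d4:-→d5:-→d6:-→d7:-→d8:-→d9:-→d10:-→d11:-→d12:H2 -> H2
  add 148.0.0.0/8 -> H0 at depth 8
  lookup 166.192.114.123: bits 101001101100 walk d0:H1→d1:-→d2:-→d3:-→d4:-→d5:-→d6:-→d7:-→d8:-→d9:-→d10:-→d11:-→d12:H2 -> H2
  - 148.0.0.0/8 clear@8
  lookup 21.251.169.37: bits ε walk d0:H1 -> H1
  lookup 166.192.0.8: bits 101001101100 walk d0:H1→d1:-→d2:-→d3:-→d4:-→d5:-→d6:-→d7:-→d8:-→d9:-→d10:-→d11:-→d12:H2 -> H2
  add 148.115.91.0/24 -> H2 at depth 24
  add 166.128.0.0/9 -> H1 at depth 9
  add 166.200.112.0/20 -> H0 at depth 20
  lookup 166.200.112.155: bits 10100110110010000111 walk d0:H1→d1:-→d2:-→d3:-→d4:-→d5:-→d6:-→d7:-→d8:-→d9:H1→d10:-→d11:-→d12:H2→d13:-→d14:-→d15:-→d16:H0→d17:-→d18:-→d19:-→d20:H0 -> H0
  - 166.192.0.0/12 clear@12
  lookup 166.200.113.199: bits 10100110110010000111 walk d0:H1→d1:-→d2:-→d3:-→d4:-→d5:-→d6:-→d7:-→d8:-→d9:H1→d10:-→d11:-→d12:-→d13:-→d14:-→d15:-→d16:H0→d17:-→d18:-→d19:-→d20:H0 -> H0
  add 166.192.0.0/12 -> H0 at depth 12
  lookup 28.126.89.194: bits ε walk d0:H1 -> H1

== LOOKUPS ==
["H0","no-route","H3","H2","H2","H2","H2","H1","H2","H0","H0","H1"]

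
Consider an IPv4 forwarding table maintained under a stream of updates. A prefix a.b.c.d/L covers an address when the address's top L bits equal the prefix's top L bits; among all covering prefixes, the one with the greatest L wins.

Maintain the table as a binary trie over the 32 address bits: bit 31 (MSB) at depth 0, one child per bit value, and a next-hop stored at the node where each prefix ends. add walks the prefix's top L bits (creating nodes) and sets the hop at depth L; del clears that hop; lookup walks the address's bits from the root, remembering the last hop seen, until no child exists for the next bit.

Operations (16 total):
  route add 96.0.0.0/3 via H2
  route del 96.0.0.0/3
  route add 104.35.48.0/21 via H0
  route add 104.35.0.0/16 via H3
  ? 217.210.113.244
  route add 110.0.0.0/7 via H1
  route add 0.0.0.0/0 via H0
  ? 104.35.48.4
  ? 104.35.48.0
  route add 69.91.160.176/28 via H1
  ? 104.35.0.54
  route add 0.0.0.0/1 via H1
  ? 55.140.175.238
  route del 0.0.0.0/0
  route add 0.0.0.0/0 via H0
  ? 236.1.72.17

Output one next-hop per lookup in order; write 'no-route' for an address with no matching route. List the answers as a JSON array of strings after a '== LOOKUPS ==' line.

Process each operation:
  + 96.0.0.0/3 (H2) depth=3
  - 96.0.0.0/3 clear@3
  + 104.35.48.0/21 (H0) depth=21
  + 104.35.0.0/16 (H3) depth=16
  lookup 217.210.113.244: bits ε walk d0:- -> no-route
  + 110.0.0.0/7 (H1) depth=7
  + 0.0.0.0/0 (H0) depth=0
  lookup 104.35.48.4: bits 011010000010001100110 walk d0:H0→d1:-→d2:-→d3:-→d4:-→d5:-→d6:-→d7:-→d8:-→d9:-→d10:-→d11:-→d12:-→d13:-→d14:-→d15:-→d16:H3→d17:-→d18:-→d19:-→d20:-→d21:H0 -> H0
  lookup 104.35.48.0: bits 011010000010001100110 walk d0:H0→d1:-→d2:-→d3:-→d4:-→d5:-→d6:-→d7:-→d8:-→d9:-→d10:-→d11:-→d12:-→d13:-→d14:-→d15:-→d16:H3→d17:-→d18:-→d19:-→d20:-→d21:H0 -> H0
  + 69.91.160.176/28 (H1) depth=28
  lookup 104.35.0.54: bits 011010000010001100 walk d0:H0→d1:-→d2:-→d3:-→d4:-→d5:-→d6:-→d7:-→d8:-→d9:-→d10:-→d11:-→d12:-→d13:-→d14:-→d15:-→d16:H3→d17:-→d18:- -> H3
  + 0.0.0.0/1 (H1) depth=1
  lookup 55.140.175.238: bits 0 walk d0:H0→d1:H1 -> H1
  - 0.0.0.0/0 clear@0
  + 0.0.0.0/0 (H0) depth=0
  lookup 236.1.72.17: bits ε walk d0:H0 -> H0

== LOOKUPS ==
["no-route","H0","H0","H3","H1","H0"]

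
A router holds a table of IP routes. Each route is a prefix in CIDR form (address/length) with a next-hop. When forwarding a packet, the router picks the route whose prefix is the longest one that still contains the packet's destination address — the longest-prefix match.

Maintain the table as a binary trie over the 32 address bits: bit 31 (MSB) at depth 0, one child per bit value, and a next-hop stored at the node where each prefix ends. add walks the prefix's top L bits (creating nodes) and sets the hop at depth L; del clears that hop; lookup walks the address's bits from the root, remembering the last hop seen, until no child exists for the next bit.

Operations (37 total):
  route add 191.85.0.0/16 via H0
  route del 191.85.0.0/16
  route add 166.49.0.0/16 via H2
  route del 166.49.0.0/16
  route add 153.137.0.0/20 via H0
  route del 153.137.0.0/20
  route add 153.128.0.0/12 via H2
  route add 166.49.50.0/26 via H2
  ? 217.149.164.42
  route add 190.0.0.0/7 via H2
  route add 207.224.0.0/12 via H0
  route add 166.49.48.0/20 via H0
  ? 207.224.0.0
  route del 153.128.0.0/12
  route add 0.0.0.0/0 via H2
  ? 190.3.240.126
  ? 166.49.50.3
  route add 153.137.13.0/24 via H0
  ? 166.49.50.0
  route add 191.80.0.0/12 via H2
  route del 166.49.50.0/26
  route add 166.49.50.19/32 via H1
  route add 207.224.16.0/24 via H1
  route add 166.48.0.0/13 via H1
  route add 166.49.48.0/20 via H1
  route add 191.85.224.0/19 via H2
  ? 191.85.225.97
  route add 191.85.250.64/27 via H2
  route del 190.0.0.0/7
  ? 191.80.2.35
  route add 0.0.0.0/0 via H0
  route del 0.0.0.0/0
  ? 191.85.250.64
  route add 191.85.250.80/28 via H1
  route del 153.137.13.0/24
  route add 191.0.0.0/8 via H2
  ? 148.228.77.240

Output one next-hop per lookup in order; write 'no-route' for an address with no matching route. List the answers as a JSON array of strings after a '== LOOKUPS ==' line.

Apply in order:
  add 191.85.0.0/16 -> H0 at depth 16
  - 191.85.0.0/16 clear@16
  add 166.49.0.0/16 -> H2 at depth 16
  - 166.49.0.0/16 clear@16
  add 153.137.0.0/20 -> H0 at depth 20
  - 153.137.0.0/20 clear@20
  add 153.128.0.0/12 -> H2 at depth 12
  add 166.49.50.0/26 -> H2 at depth 26
  lookup 217.149.164.42: bits 1 walk d0:-→d1:- -> no-route
  add 190.0.0.0/7 -> H2 at depth 7
  add 207.224.0.0/12 -> H0 at depth 12
  add 166.49.48.0/20 -> H0 at depth 20
  lookup 207.224.0.0: bits 110011111110 walk d0:-→d1:-→d2:-→d3:-→d4:-→d5:-→d6:-→d7:-→d8:-→d9:-→d10:-→d11:-→d12:H0 -> H0
  - 153.128.0.0/12 clear@12
  add 0.0.0.0/0 -> H2 at depth 0
  lookup 190.3.240.126: bits 1011111 walk d0:H2→d1:-→d2:-→d3:-→d4:-→d5:-→d6:-→d7:H2 -> H2
  lookup 166.49.50.3: bits 10100110001100010011001000 walk d0:H2→d1:-→d2:-→d3:-→d4:-→d5:-→d6:-→d7:-→d8:-→d9:-→d10:-→d11:-→d12:-→d13:-→d14:-→d15:-→d16:-→d17:-→d18:-→d19:-→d20:H0→d21:-→d22:-→d23:-→d24:-→d25:-→d26:H2 -> H2
  add 153.137.13.0/24 -> H0 at depth 24
  lookup 166.49.50.0: bits 10100110001100010011001000 walk d0:H2→d1:-→d2:-→d3:-→d4:-→d5:-→d6:-→d7:-→d8:-→d9:-→d10:-→d11:-→d12:-→d13:-→d14:-→d15:-→d16:-→d17:-→d18:-→d19:-→d20:H0→d21:-→d22:-→d23:-→d24:-→d25:-→d26:H2 -> H2
  add 191.80.0.0/12 -> H2 at depth 12
  - 166.49.50.0/26 clear@26
  add 166.49.50.19/32 -> H1 at depth 32
  add 207.224.16.0/24 -> H1 at depth 24
  add 166.48.0.0/13 -> H1 at depth 13
  add 166.49.48.0/20 -> H1 at depth 20
  add 191.85.224.0/19 -> H2 at depth 19
  lookup 191.85.225.97: bits 1011111101010101111 walk d0:H2→d1:-→d2:-→d3:-→d4:-→d5:-→d6:-→d7:H2→d8:-→d9:-→d10:-→d11:-→d12:H2→d13:-→d14:-→d15:-→d16:-→d17:-→d18:-→d19:H2 -> H2
  add 191.85.250.64/27 -> H2 at depth 27
  - 190.0.0.0/7 clear@7
  lookup 191.80.2.35: bits 1011111101010 walk d0:H2→d1:-→d2:-→d3:-→d4:-→d5:-→d6:-→d7:-→d8:-→d9:-→d10:-→d11:-→d12:H2→d13:- -> H2
  add 0.0.0.0/0 -> H0 at depth 0
  - 0.0.0.0/0 clear@0
  lookup 191.85.250.64: bits 101111110101010111111010010 walk d0:-→d1:-→d2:-→d3:-→d4:-→d5:-→d6:-→d7:-→d8:-→d9:-→d10:-→d11:-→d12:H2→d13:-→d14:-→d15:-→d16:-→d17:-→d18:-→d19:H2→d20:-→d21:-→d22:-→d23:-→d24:-→d25:-→d26:-→d27:H2 -> H2
  add 191.85.250.80/28 -> H1 at depth 28
  - 153.137.13.0/24 clear@24
  add 191.0.0.0/8 -> H2 at depth 8
  lookup 148.228.77.240: bits 1001 walk d0:-→d1:-→d2:-→d3:-→d4:- -> no-route

== LOOKUPS ==
["no-route","H0","H2","H2","H2","H2","H2","H2","no-route"]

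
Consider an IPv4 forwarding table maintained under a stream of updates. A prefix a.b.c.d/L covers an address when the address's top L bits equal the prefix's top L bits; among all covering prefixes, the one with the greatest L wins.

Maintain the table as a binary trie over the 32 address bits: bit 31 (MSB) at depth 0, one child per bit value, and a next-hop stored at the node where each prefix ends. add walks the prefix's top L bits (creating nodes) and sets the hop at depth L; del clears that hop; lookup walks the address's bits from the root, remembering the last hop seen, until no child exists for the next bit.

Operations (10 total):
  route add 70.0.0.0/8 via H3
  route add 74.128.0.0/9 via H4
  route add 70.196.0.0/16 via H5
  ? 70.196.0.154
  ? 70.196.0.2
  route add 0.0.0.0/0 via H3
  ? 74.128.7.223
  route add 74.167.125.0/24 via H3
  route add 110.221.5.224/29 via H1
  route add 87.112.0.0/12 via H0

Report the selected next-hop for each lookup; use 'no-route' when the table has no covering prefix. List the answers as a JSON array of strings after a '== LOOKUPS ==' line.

Apply in order:
  + 70.0.0.0/8 (H3) depth=8
  + 74.128.0.0/9 (H4) depth=9
  + 70.196.0.0/16 (H5) depth=16
  Q 70.196.0.154: descend 0100011011000100 ; hops seen [H3,H5] ; pick H5
  Q 70.196.0.2: descend 0100011011000100 ; hops seen [H3,H5] ; pick H5
  + 0.0.0.0/0 (H3) depth=0
  Q 74.128.7.223: descend 010010101 ; hops seen [H3,H4] ; pick H4
  + 74.167.125.0/24 (H3) depth=24
  + 110.221.5.224/29 (H1) depth=29
  + 87.112.0.0/12 (H0) depth=12

== LOOKUPS ==
["H5","H5","H4"]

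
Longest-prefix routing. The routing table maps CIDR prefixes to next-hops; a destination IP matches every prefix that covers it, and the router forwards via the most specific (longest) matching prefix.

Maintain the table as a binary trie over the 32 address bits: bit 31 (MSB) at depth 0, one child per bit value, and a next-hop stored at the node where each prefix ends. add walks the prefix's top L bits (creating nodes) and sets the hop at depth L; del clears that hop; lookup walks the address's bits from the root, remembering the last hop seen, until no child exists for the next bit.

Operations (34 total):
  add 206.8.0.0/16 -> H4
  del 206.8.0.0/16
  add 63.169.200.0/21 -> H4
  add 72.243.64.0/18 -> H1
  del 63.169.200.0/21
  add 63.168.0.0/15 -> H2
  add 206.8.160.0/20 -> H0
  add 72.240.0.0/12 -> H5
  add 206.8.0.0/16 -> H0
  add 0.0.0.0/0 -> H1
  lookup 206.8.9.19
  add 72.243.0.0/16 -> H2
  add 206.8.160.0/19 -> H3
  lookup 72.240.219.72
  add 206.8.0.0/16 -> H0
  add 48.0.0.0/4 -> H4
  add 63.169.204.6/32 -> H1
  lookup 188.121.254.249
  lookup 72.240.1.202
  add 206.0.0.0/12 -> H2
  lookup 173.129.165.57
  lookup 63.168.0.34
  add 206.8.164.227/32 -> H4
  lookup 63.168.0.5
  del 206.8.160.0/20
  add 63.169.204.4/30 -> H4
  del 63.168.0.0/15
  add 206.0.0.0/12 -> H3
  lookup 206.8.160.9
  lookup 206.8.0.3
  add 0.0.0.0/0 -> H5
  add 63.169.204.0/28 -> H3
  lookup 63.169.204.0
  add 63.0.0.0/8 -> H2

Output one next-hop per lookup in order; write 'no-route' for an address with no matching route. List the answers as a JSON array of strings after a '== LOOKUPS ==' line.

Process each operation:
  add 206.8.0.0/16 -> H4 at depth 16
  - 206.8.0.0/16 clear@16
  add 63.169.200.0/21 -> H4 at depth 21
  add 72.243.64.0/18 -> H1 at depth 18
  - 63.169.200.0/21 clear@21
  add 63.168.0.0/15 -> H2 at depth 15
  add 206.8.160.0/20 -> H0 at depth 20
  add 72.240.0.0/12 -> H5 at depth 12
  add 206.8.0.0/16 -> H0 at depth 16
  add 0.0.0.0/0 -> H1 at depth 0
  lookup 206.8.9.19: bits 1100111000001000 walk d0:H1→d1:-→d2:-→d3:-→d4:-→d5:-→d6:-→d7:-→d8:-→d9:-→d10:-→d11:-→d12:-→d13:-→d14:-→d15:-→d16:H0 -> H0
  add 72.243.0.0/16 -> H2 at depth 16
  add 206.8.160.0/19 -> H3 at depth 19
  lookup 72.240.219.72: bits 01001000111100 walk d0:H1→d1:-→d2:-→d3:-→d4:-→d5:-→d6:-→d7:-→d8:-→d9:-→d10:-→d11:-→d12:H5→d13:-→d14:- -> H5
  add 206.8.0.0/16 -> H0 at depth 16
  add 48.0.0.0/4 -> H4 at depth 4
  add 63.169.204.6/32 -> H1 at depth 32
  lookup 188.121.254.249: bits 1 walk d0:H1→d1:- -> H1
  lookup 72.240.1.202: bits 01001000111100 walk d0:H1→d1:-→d2:-→d3:-→d4:-→d5:-→d6:-→d7:-→d8:-→d9:-→d10:-→d11:-→d12:H5→d13:-→d14:- -> H5
  add 206.0.0.0/12 -> H2 at depth 12
  lookup 173.129.165.57: bits 1 walk d0:H1→d1:- -> H1
  lookup 63.168.0.34: bits 001111111010100 walk d0:H1→d1:-→d2:-→d3:-→d4:H4→d5:-→d6:-→d7:-→d8:-→d9:-→d10:-→d11:-→d12:-→d13:-→d14:-→d15:H2 -> H2
  add 206.8.164.227/32 -> H4 at depth 32
  lookup 63.168.0.5: bits 001111111010100 walk d0:H1→d1:-→d2:-→d3:-→d4:H4→d5:-→d6:-→d7:-→d8:-→d9:-→d10:-→d11:-→d12:-→d13:-→d14:-→d15:H2 -> H2
  - 206.8.160.0/20 clear@20
  add 63.169.204.4/30 -> H4 at depth 30
  - 63.168.0.0/15 clear@15
  add 206.0.0.0/12 -> H3 at depth 12
  lookup 206.8.160.9: bits 110011100000100010100 walk d0:H1→d1:-→d2:-→d3:-→d4:-→d5:-→d6:-→d7:-→d8:-→d9:-→d10:-→d11:-→d12:H3→d13:-→d14:-→d15:-→d16:H0→d17:-→d18:-→d19:H3→d20:-→d21:- -> H3
  lookup 206.8.0.3: bits 1100111000001000 walk d0:H1→d1:-→d2:-→d3:-→d4:-→d5:-→d6:-→d7:-→d8:-→d9:-→d10:-→d11:-→d12:H3→d13:-→d14:-→d15:-→d16:H0 -> H0
  add 0.0.0.0/0 -> H5 at depth 0
  add 63.169.204.0/28 -> H3 at depth 28
  lookup 63.169.204.0: bits 00111111101010011100110000000 walk d0:H5→d1:-→d2:-→d3:-→d4:H4→d5:-→d6:-→d7:-→d8:-→d9:-→d10:-→d11:-→d12:-→d13:-→d14:-→d15:-→d16:-→d17:-→d18:-→d19:-→d20:-→d21:-→d22:-→d23:-→d24:-→d25:-→d26:-→d27:-→d28:H3→d29:- -> H3
  add 63.0.0.0/8 -> H2 at depth 8

== LOOKUPS ==
["H0","H5","H1","H5","H1","H2","H2","H3","H0","H3"]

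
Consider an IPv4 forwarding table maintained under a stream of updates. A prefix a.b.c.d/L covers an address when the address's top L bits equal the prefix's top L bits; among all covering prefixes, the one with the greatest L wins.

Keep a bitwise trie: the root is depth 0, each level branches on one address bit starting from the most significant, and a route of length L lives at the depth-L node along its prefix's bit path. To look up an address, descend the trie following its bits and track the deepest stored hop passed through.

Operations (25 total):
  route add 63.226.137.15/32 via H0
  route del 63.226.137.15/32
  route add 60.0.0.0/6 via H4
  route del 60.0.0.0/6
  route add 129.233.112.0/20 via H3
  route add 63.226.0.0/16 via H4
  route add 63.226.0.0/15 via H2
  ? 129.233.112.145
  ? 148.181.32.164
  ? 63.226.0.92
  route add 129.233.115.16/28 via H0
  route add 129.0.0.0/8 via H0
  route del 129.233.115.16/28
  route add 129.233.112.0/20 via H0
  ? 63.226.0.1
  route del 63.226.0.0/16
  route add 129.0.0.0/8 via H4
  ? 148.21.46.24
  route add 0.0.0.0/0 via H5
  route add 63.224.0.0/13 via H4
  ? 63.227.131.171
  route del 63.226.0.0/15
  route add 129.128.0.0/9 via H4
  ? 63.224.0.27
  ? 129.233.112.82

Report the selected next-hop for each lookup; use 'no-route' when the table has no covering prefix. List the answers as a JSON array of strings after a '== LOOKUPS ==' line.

Apply in order:
  add 63.226.137.15/32 -> H0 at depth 32
  del 63.226.137.15/32 (clear depth 32)
  add 60.0.0.0/6 -> H4 at depth 6
  del 60.0.0.0/6 (clear depth 6)
  add 129.233.112.0/20 -> H3 at depth 20
  add 63.226.0.0/16 -> H4 at depth 16
  add 63.226.0.0/15 -> H2 at depth 15
  ? 129.233.112.145  path d0:-→d1:-→d2:-→d3:-→d4:-→d5:-→d6:-→d7:-→d8:-→d9:-→d10:-→d11:-→d12:-→d13:-→d14:-→d15:-→d16:-→d17:-→d18:-→d19:-→d20:H3  best=H3
  ? 148.181.32.164  path d0:-→d1:-→d2:-→d3:-  best=no-route
  ? 63.226.0.92  path d0:-→d1:-→d2:-→d3:-→d4:-→d5:-→d6:-→d7:-→d8:-→d9:-→d10:-→d11:-→d12:-→d13:-→d14:-→d15:H2→d16:H4  best=H4
  add 129.233.115.16/28 -> H0 at depth 28
  add 129.0.0.0/8 -> H0 at depth 8
  del 129.233.115.16/28 (clear depth 28)
  add 129.233.112.0/20 -> H0 at depth 20
  ? 63.226.0.1  path d0:-→d1:-→d2:-→d3:-→d4:-→d5:-→d6:-→d7:-→d8:-→d9:-→d10:-→d11:-→d12:-→d13:-→d14:-→d15:H2→d16:H4  best=H4
  del 63.226.0.0/16 (clear depth 16)
  add 129.0.0.0/8 -> H4 at depth 8
  ? 148.21.46.24  path d0:-→d1:-→d2:-→d3:-  best=no-route
  add 0.0.0.0/0 -> H5 at depth 0
  add 63.224.0.0/13 -> H4 at depth 13
  ? 63.227.131.171  path d0:H5→d1:-→d2:-→d3:-→d4:-→d5:-→d6:-→d7:-→d8:-→d9:-→d10:-→d11:-→d12:-→d13:H4→d14:-→d15:H2  best=H2
  del 63.226.0.0/15 (clear depth 15)
  add 129.128.0.0/9 -> H4 at depth 9
  ? 63.224.0.27  path d0:H5→d1:-→d2:-→d3:-→d4:-→d5:-→d6:-→d7:-→d8:-→d9:-→d10:-→d11:-→d12:-→d13:H4→d14:-  best=H4
  ? 129.233.112.82  path d0:H5→d1:-→d2:-→d3:-→d4:-→d5:-→d6:-→d7:-→d8:H4→d9:H4→d10:-→d11:-→d12:-→d13:-→d14:-→d15:-→d16:-→d17:-→d18:-→d19:-→d20:H0→d21:-→d22:-  best=H0

== LOOKUPS ==
["H3","no-route","H4","H4","no-route","H2","H4","H0"]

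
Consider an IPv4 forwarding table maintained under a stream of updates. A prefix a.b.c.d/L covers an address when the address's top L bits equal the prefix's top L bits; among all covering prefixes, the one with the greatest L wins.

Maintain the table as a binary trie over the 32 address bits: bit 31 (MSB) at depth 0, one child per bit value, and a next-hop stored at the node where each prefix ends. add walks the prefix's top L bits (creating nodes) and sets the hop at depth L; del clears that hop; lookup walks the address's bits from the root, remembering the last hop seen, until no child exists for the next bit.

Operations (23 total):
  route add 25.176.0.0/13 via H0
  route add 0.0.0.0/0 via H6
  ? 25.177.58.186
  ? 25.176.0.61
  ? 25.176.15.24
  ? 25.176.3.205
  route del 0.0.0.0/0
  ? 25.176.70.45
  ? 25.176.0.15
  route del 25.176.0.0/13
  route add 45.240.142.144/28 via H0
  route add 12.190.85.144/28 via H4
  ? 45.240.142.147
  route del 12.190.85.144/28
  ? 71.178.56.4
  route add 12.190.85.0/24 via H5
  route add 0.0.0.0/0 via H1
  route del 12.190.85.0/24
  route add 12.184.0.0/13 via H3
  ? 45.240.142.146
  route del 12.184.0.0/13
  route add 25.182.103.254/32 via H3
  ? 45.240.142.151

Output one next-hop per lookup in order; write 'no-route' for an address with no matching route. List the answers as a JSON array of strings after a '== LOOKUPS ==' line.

Process each operation:
  add 25.176.0.0/13 -> H0 at depth 13
  add 0.0.0.0/0 -> H6 at depth 0
  ? 25.177.58.186  path d0:H6→d1:-→d2:-→d3:-→d4:-→d5:-→d6:-→d7:-→d8:-→d9:-→d10:-→d11:-→d12:-→d13:H0  best=H0
  ? 25.176.0.61  path d0:H6→d1:-→d2:-→d3:-→d4:-→d5:-→d6:-→d7:-→d8:-→d9:-→d10:-→d11:-→d12:-→d13:H0  best=H0
  ? 25.176.15.24  path d0:H6→d1:-→d2:-→d3:-→d4:-→d5:-→d6:-→d7:-→d8:-→d9:-→d10:-→d11:-→d12:-→d13:H0  best=H0
  ? 25.176.3.205  path d0:H6→d1:-→d2:-→d3:-→d4:-→d5:-→d6:-→d7:-→d8:-→d9:-→d10:-→d11:-→d12:-→d13:H0  best=H0
  - 0.0.0.0/0 clear@0
  ? 25.176.70.45  path d0:-→d1:-→d2:-→d3:-→d4:-→d5:-→d6:-→d7:-→d8:-→d9:-→d10:-→d11:-→d12:-→d13:H0  best=H0
  ? 25.176.0.15  path d0:-→d1:-→d2:-→d3:-→d4:-→d5:-→d6:-→d7:-→d8:-→d9:-→d10:-→d11:-→d12:-→d13:H0  best=H0
  - 25.176.0.0/13 clear@13
  add 45.240.142.144/28 -> H0 at depth 28
  add 12.190.85.144/28 -> H4 at depth 28
  ? 45.240.142.147  path d0:-→d1:-→d2:-→d3:-→d4:-→d5:-→d6:-→d7:-→d8:-→d9:-→d10:-→d11:-→d12:-→d13:-→d14:-→d15:-→d16:-→d17:-→d18:-→d19:-→d20:-→d21:-→d22:-→d23:-→d24:-→d25:-→d26:-→d27:-→d28:H0  best=H0
  - 12.190.85.144/28 clear@28
  ? 71.178.56.4  path d0:-→d1:-  best=no-route
  add 12.190.85.0/24 -> H5 at depth 24
  add 0.0.0.0/0 -> H1 at depth 0
  - 12.190.85.0/24 clear@24
  add 12.184.0.0/13 -> H3 at depth 13
  ? 45.240.142.146  path d0:H1→d1:-→d2:-→d3:-→d4:-→d5:-→d6:-→d7:-→d8:-→d9:-→d10:-→d11:-→d12:-→d13:-→d14:-→d15:-→d16:-→d17:-→d18:-→d19:-→d20:-→d21:-→d22:-→d23:-→d24:-→d25:-→d26:-→d27:-→d28:H0  best=H0
  - 12.184.0.0/13 clear@13
  add 25.182.103.254/32 -> H3 at depth 32
  ? 45.240.142.151  path d0:H1→d1:-→d2:-→d3:-→d4:-→d5:-→d6:-→d7:-→d8:-→d9:-→d10:-→d11:-→d12:-→d13:-→d14:-→d15:-→d16:-→d17:-→d18:-→d19:-→d20:-→d21:-→d22:-→d23:-→d24:-→d25:-→d26:-→d27:-→d28:H0  best=H0

== LOOKUPS ==
["H0","H0","H0","H0","H0","H0","H0","no-route","H0","H0"]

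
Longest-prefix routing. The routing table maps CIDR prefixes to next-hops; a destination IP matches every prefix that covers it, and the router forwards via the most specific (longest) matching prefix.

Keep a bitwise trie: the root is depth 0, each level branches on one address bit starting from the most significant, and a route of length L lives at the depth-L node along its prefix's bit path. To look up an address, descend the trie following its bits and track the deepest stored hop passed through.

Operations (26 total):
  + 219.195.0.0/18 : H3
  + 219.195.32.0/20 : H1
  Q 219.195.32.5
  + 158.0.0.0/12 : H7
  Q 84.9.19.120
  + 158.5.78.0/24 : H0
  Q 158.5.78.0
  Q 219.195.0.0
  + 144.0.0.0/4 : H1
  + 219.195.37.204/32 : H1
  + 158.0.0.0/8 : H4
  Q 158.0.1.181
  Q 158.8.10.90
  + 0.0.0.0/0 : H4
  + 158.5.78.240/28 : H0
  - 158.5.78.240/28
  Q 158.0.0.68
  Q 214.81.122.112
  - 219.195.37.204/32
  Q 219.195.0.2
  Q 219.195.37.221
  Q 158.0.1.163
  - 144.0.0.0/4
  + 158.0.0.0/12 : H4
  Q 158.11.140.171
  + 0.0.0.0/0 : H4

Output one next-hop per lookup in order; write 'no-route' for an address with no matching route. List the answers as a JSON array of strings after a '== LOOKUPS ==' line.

Process each operation:
  + 219.195.0.0/18 (H3) depth=18
  + 219.195.32.0/20 (H1) depth=20
  Q 219.195.32.5: descend 11011011110000110010 ; hops seen [H3,H1] ; pick H1
  + 158.0.0.0/12 (H7) depth=12
  Q 84.9.19.120: descend ε ; hops seen [∅] ; pick no-route
  + 158.5.78.0/24 (H0) depth=24
  Q 158.5.78.0: descend 100111100000010101001110 ; hops seen [H7,H0] ; pick H0
  Q 219.195.0.0: descend 110110111100001100 ; hops seen [H3] ; pick H3
  + 144.0.0.0/4 (H1) depth=4
  + 219.195.37.204/32 (H1) depth=32
  + 158.0.0.0/8 (H4) depth=8
  Q 158.0.1.181: descend 1001111000000 ; hops seen [H1,H4,H7] ; pick H7
  Q 158.8.10.90: descend 100111100000 ; hops seen [H1,H4,H7] ; pick H7
  + 0.0.0.0/0 (H4) depth=0
  + 158.5.78.240/28 (H0) depth=28
  - 158.5.78.240/28 clear@28
  Q 158.0.0.68: descend 1001111000000 ; hops seen [H4,H1,H4,H7] ; pick H7
  Q 214.81.122.112: descend 1101 ; hops seen [H4] ; pick H4
  - 219.195.37.204/32 clear@32
  Q 219.195.0.2: descend 110110111100001100 ; hops seen [H4,H3] ; pick H3
  Q 219.195.37.221: descend 110110111100001100100101110 ; hops seen [H4,H3,H1] ; pick H1
  Q 158.0.1.163: descend 1001111000000 ; hops seen [H4,H1,H4,H7] ; pick H7
  - 144.0.0.0/4 clear@4
  + 158.0.0.0/12 (H4) depth=12
  Q 158.11.140.171: descend 100111100000 ; hops seen [H4,H4,H4] ; pick H4
  + 0.0.0.0/0 (H4) depth=0

== LOOKUPS ==
["H1","no-route","H0","H3","H7","H7","H7","H4","H3","H1","H7","H4"]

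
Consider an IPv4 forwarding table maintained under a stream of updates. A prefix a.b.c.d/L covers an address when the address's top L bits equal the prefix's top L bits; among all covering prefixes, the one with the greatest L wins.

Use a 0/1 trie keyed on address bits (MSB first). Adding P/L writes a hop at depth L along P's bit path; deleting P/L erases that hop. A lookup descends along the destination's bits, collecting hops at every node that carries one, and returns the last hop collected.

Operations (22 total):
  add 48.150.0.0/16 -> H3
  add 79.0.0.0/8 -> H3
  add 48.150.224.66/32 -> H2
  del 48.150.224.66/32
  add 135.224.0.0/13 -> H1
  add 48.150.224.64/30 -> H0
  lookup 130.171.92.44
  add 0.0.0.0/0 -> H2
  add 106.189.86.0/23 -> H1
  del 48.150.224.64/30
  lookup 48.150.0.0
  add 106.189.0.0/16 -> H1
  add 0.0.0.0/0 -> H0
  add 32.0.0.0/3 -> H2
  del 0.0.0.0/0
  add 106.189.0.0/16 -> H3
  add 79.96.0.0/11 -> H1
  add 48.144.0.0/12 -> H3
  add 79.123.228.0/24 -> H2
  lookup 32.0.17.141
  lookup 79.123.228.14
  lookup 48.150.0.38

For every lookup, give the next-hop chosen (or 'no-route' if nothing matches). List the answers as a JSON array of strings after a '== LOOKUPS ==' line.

Trace:
  add 48.150.0.0/16 -> H3 at depth 16
  add 79.0.0.0/8 -> H3 at depth 8
  add 48.150.224.66/32 -> H2 at depth 32
  del 48.150.224.66/32 (clear depth 32)
  add 135.224.0.0/13 -> H1 at depth 13
  add 48.150.224.64/30 -> H0 at depth 30
  ? 130.171.92.44  path d0:-→d1:-→d2:-→d3:-→d4:-→d5:-  best=no-route
  add 0.0.0.0/0 -> H2 at depth 0
  add 106.189.86.0/23 -> H1 at depth 23
  del 48.150.224.64/30 (clear depth 30)
  ? 48.150.0.0  path d0:H2→d1:-→d2:-→d3:-→d4:-→d5:-→d6:-→d7:-→d8:-→d9:-→d10:-→d11:-→d12:-→d13:-→d14:-→d15:-→d16:H3  best=H3
  add 106.189.0.0/16 -> H1 at depth 16
  add 0.0.0.0/0 -> H0 at depth 0
  add 32.0.0.0/3 -> H2 at depth 3
  del 0.0.0.0/0 (clear depth 0)
  add 106.189.0.0/16 -> H3 at depth 16
  add 79.96.0.0/11 -> H1 at depth 11
  add 48.144.0.0/12 -> H3 at depth 12
  add 79.123.228.0/24 -> H2 at depth 24
  ? 32.0.17.141  path d0:-→d1:-→d2:-→d3:H2  best=H2
  ? 79.123.228.14  path d0:-→d1:-→d2:-→d3:-→d4:-→d5:-→d6:-→d7:-→d8:H3→d9:-→d10:-→d11:H1→d12:-→d13:-→d14:-→d15:-→d16:-→d17:-→d18:-→d19:-→d20:-→d21:-→d22:-→d23:-→d24:H2  best=H2
  ? 48.150.0.38  path d0:-→d1:-→d2:-→d3:H2→d4:-→d5:-→d6:-→d7:-→d8:-→d9:-→d10:-→d11:-→d12:H3→d13:-→d14:-→d15:-→d16:H3  best=H3

== LOOKUPS ==
["no-route","H3","H2","H2","H3"]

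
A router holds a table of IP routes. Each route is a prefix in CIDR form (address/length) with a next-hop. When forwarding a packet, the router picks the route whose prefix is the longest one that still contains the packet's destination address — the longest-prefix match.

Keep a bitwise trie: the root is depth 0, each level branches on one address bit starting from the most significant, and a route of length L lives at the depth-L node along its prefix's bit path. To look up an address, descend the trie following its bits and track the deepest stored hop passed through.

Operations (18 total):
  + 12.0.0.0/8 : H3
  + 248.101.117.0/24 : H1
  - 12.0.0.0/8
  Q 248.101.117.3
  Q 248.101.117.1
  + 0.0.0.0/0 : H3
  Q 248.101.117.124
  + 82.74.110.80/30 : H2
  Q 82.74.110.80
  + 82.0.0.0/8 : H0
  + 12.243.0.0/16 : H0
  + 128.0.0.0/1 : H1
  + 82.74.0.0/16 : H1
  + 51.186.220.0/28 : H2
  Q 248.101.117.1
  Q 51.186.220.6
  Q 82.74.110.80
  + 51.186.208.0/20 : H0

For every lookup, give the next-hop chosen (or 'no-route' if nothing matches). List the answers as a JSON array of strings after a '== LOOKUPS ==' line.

Process each operation:
  + 12.0.0.0/8 (H3) depth=8
  + 248.101.117.0/24 (H1) depth=24
  - 12.0.0.0/8 clear@8
  ? 248.101.117.3  path d0:-→d1:-→d2:-→d3:-→d4:-→d5:-→d6:-→d7:-→d8:-→d9:-→d10:-→d11:-→d12:-→d13:-→d14:-→d15:-→d16:-→d17:-→d18:-→d19:-→d20:-→d21:-→d22:-→d23:-→d24:H1  best=H1
  ? 248.101.117.1  path d0:-→d1:-→d2:-→d3:-→d4:-→d5:-→d6:-→d7:-→d8:-→d9:-→d10:-→d11:-→d12:-→d13:-→d14:-→d15:-→d16:-→d17:-→d18:-→d19:-→d20:-→d21:-→d22:-→d23:-→d24:H1  best=H1
  + 0.0.0.0/0 (H3) depth=0
  ? 248.101.117.124  path d0:H3→d1:-→d2:-→d3:-→d4:-→d5:-→d6:-→d7:-→d8:-→d9:-→d10:-→d11:-→d12:-→d13:-→d14:-→d15:-→d16:-→d17:-→d18:-→d19:-→d20:-→d21:-→d22:-→d23:-→d24:H1  best=H1
  + 82.74.110.80/30 (H2) depth=30
  ? 82.74.110.80  path d0:H3→d1:-→d2:-→d3:-→d4:-→d5:-→d6:-→d7:-→d8:-→d9:-→d10:-→d11:-→d12:-→d13:-→d14:-→d15:-→d16:-→d17:-→d18:-→d19:-→d20:-→d21:-→d22:-→d23:-→d24:-→d25:-→d26:-→d27:-→d28:-→d29:-→d30:H2  best=H2
  + 82.0.0.0/8 (H0) depth=8
  + 12.243.0.0/16 (H0) depth=16
  + 128.0.0.0/1 (H1) depth=1
  + 82.74.0.0/16 (H1) depth=16
  + 51.186.220.0/28 (H2) depth=28
  ? 248.101.117.1  path d0:H3→d1:H1→d2:-→d3:-→d4:-→d5:-→d6:-→d7:-→d8:-→d9:-→d10:-→d11:-→d12:-→d13:-→d14:-→d15:-→d16:-→d17:-→d18:-→d19:-→d20:-→d21:-→d22:-→d23:-→d24:H1  best=H1
  ? 51.186.220.6  path d0:H3→d1:-→d2:-→d3:-→d4:-→d5:-→d6:-→d7:-→d8:-→d9:-→d10:-→d11:-→d12:-→d13:-→d14:-→d15:-→d16:-→d17:-→d18:-→d19:-→d20:-→d21:-→d22:-→d23:-→d24:-→d25:-→d26:-→d27:-→d28:H2  best=H2
  ? 82.74.110.80  path d0:H3→d1:-→d2:-→d3:-→d4:-→d5:-→d6:-→d7:-→d8:H0→d9:-→d10:-→d11:-→d12:-→d13:-→d14:-→d15:-→d16:H1→d17:-→d18:-→d19:-→d20:-→d21:-→d22:-→d23:-→d24:-→d25:-→d26:-→d27:-→d28:-→d29:-→d30:H2  best=H2
  + 51.186.208.0/20 (H0) depth=20

== LOOKUPS ==
["H1","H1","H1","H2","H1","H2","H2"]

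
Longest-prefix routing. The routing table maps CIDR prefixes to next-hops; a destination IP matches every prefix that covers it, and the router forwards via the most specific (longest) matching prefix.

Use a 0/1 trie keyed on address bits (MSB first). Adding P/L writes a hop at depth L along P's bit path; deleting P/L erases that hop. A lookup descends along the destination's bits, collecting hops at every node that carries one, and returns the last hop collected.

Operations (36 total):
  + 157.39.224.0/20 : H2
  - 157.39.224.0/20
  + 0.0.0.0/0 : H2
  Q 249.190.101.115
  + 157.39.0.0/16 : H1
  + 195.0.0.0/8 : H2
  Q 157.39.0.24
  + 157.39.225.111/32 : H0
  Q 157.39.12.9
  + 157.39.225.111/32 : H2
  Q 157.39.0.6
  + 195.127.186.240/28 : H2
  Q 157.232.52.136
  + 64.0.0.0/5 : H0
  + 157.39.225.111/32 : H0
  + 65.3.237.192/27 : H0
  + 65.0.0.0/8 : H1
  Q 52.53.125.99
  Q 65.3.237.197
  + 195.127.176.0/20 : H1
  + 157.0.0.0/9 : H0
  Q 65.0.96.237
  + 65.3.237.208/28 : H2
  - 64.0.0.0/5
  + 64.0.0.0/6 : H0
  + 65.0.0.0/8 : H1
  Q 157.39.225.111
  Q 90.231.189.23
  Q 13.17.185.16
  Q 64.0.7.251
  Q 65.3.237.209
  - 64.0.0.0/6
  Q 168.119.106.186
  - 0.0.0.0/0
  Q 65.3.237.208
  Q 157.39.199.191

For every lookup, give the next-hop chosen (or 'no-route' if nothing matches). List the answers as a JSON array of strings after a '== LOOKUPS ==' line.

Apply in order:
  add 157.39.224.0/20 -> H2 at depth 20
  del 157.39.224.0/20 (clear depth 20)
  add 0.0.0.0/0 -> H2 at depth 0
  Q 249.190.101.115: descend 1 ; hops seen [H2] ; pick H2
  add 157.39.0.0/16 -> H1 at depth 16
  add 195.0.0.0/8 -> H2 at depth 8
  Q 157.39.0.24: descend 1001110100100111 ; hops seen [H2,H1] ; pick H1
  add 157.39.225.111/32 -> H0 at depth 32
  Q 157.39.12.9: descend 1001110100100111 ; hops seen [H2,H1] ; pick H1
  add 157.39.225.111/32 -> H2 at depth 32
  Q 157.39.0.6: descend 1001110100100111 ; hops seen [H2,H1] ; pick H1
  add 195.127.186.240/28 -> H2 at depth 28
  Q 157.232.52.136: descend 10011101 ; hops seen [H2] ; pick H2
  add 64.0.0.0/5 -> H0 at depth 5
  add 157.39.225.111/32 -> H0 at depth 32
  add 65.3.237.192/27 -> H0 at depth 27
  add 65.0.0.0/8 -> H1 at depth 8
  Q 52.53.125.99: descend 0 ; hops seen [H2] ; pick H2
  Q 65.3.237.197: descend 010000010000001111101101110 ; hops seen [H2,H0,H1,H0] ; pick H0
  add 195.127.176.0/20 -> H1 at depth 20
  add 157.0.0.0/9 -> H0 at depth 9
  Q 65.0.96.237: descend 01000001000000 ; hops seen [H2,H0,H1] ; pick H1
  add 65.3.237.208/28 -> H2 at depth 28
  del 64.0.0.0/5 (clear depth 5)
  add 64.0.0.0/6 -> H0 at depth 6
  add 65.0.0.0/8 -> H1 at depth 8
  Q 157.39.225.111: descend 10011101001001111110000101101111 ; hops seen [H2,H0,H1,H0] ; pick H0
  Q 90.231.189.23: descend 010 ; hops seen [H2] ; pick H2
  Q 13.17.185.16: descend 0 ; hops seen [H2] ; pick H2
  Q 64.0.7.251: descend 0100000 ; hops seen [H2,H0] ; pick H0
  Q 65.3.237.209: descend 0100000100000011111011011101 ; hops seen [H2,H0,H1,H0,H2] ; pick H2
  del 64.0.0.0/6 (clear depth 6)
  Q 168.119.106.186: descend 10 ; hops seen [H2] ; pick H2
  del 0.0.0.0/0 (clear depth 0)
  Q 65.3.237.208: descend 0100000100000011111011011101 ; hops seen [H1,H0,H2] ; pick H2
  Q 157.39.199.191: descend 100111010010011111 ; hops seen [H0,H1] ; pick H1

== LOOKUPS ==
["H2","H1","H1","H1","H2","H2","H0","H1","H0","H2","H2","H0","H2","H2","H2","H1"]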